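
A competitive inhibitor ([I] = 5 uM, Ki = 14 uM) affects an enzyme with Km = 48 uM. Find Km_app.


Km_app = Km * (1 + [I]/Ki)
Km_app = 48 * (1 + 5/14)
Km_app = 65.1429 uM

65.1429 uM


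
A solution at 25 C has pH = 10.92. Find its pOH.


pOH = 14 - pH
pOH = 14 - 10.92
pOH = 3.08

3.08


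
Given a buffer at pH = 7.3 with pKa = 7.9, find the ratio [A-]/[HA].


[A-]/[HA] = 10^(pH - pKa)
= 10^(7.3 - 7.9)
= 0.2512

0.2512


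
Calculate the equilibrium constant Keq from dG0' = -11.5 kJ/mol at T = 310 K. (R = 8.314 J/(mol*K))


Keq = exp(-dG0 * 1000 / (R * T))
Keq = exp(-(-11.5) * 1000 / (8.314 * 310))
Keq = 86.6576

86.6576


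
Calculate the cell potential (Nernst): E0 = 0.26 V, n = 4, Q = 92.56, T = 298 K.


E = E0 - (RT/nF) * ln(Q)
E = 0.26 - (8.314 * 298 / (4 * 96485)) * ln(92.56)
E = 0.2309 V

0.2309 V


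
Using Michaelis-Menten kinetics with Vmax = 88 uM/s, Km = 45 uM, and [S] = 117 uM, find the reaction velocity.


v = Vmax * [S] / (Km + [S])
v = 88 * 117 / (45 + 117)
v = 63.5556 uM/s

63.5556 uM/s


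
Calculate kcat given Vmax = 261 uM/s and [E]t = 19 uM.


kcat = Vmax / [E]t
kcat = 261 / 19
kcat = 13.7368 s^-1

13.7368 s^-1


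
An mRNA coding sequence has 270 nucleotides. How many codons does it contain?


codons = nucleotides / 3
codons = 270 / 3 = 90

90


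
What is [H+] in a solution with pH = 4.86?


[H+] = 10^(-pH)
[H+] = 10^(-4.86)
[H+] = 1.380e-05 M

1.380e-05 M


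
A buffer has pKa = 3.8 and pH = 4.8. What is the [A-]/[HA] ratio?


[A-]/[HA] = 10^(pH - pKa)
= 10^(4.8 - 3.8)
= 10.0

10.0


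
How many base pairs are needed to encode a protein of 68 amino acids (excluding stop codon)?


Each amino acid = 1 codon = 3 bp
bp = 68 * 3 = 204 bp

204 bp


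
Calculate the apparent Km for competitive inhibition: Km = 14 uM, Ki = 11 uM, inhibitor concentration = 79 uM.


Km_app = Km * (1 + [I]/Ki)
Km_app = 14 * (1 + 79/11)
Km_app = 114.5455 uM

114.5455 uM


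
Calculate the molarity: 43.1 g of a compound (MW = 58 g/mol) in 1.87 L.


C = (mass / MW) / volume
C = (43.1 / 58) / 1.87
C = 0.3974 M

0.3974 M


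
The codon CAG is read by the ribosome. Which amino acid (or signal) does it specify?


Standard genetic code lookup.
Codon CAG -> Gln

Gln


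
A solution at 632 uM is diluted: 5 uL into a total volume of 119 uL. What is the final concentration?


C2 = C1 * V1 / V2
C2 = 632 * 5 / 119
C2 = 26.5546 uM

26.5546 uM


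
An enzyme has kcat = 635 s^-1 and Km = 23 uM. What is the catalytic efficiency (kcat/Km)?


Catalytic efficiency = kcat / Km
= 635 / 23
= 27.6087 uM^-1*s^-1

27.6087 uM^-1*s^-1


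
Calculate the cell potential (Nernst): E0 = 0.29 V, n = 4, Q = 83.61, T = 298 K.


E = E0 - (RT/nF) * ln(Q)
E = 0.29 - (8.314 * 298 / (4 * 96485)) * ln(83.61)
E = 0.2616 V

0.2616 V


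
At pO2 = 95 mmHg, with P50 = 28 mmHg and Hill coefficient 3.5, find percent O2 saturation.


Y = pO2^n / (P50^n + pO2^n)
Y = 95^3.5 / (28^3.5 + 95^3.5)
Y = 98.63%

98.63%


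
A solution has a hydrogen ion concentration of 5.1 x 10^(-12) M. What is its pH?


pH = -log10([H+])
pH = -log10(5.1 x 10^(-12))
pH = 11.2924

11.2924


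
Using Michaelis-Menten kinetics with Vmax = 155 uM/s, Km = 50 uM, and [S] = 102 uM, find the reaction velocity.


v = Vmax * [S] / (Km + [S])
v = 155 * 102 / (50 + 102)
v = 104.0132 uM/s

104.0132 uM/s


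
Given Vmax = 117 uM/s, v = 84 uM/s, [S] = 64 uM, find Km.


Km = [S] * (Vmax - v) / v
Km = 64 * (117 - 84) / 84
Km = 25.1429 uM

25.1429 uM


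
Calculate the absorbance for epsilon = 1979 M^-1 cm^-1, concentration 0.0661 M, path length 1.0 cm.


A = epsilon * c * l
A = 1979 * 0.0661 * 1.0
A = 130.8119

130.8119


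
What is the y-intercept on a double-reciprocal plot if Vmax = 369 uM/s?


y-intercept = 1/Vmax
= 1/369
= 0.0027 s/uM

0.0027 s/uM


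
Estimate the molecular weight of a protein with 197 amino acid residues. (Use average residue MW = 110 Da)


MW = n_residues * 110 Da
MW = 197 * 110
MW = 21670 Da

21670 Da


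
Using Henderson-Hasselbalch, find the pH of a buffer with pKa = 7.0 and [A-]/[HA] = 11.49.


pH = pKa + log10([A-]/[HA])
pH = 7.0 + log10(11.49)
pH = 8.0603

8.0603


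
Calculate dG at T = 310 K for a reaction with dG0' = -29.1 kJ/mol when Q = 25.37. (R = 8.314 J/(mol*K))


dG = dG0' + RT * ln(Q) / 1000
dG = -29.1 + 8.314 * 310 * ln(25.37) / 1000
dG = -20.766 kJ/mol

-20.766 kJ/mol


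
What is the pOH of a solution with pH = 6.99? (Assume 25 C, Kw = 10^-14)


pOH = 14 - pH
pOH = 14 - 6.99
pOH = 7.01

7.01


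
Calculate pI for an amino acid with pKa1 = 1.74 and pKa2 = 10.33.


pI = (pKa1 + pKa2) / 2
pI = (1.74 + 10.33) / 2
pI = 6.035

6.035


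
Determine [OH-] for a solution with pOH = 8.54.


[OH-] = 10^(-pOH)
[OH-] = 10^(-8.54)
[OH-] = 2.884e-09 M

2.884e-09 M


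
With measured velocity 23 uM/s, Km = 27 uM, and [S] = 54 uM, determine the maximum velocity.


Vmax = v * (Km + [S]) / [S]
Vmax = 23 * (27 + 54) / 54
Vmax = 34.5 uM/s

34.5 uM/s


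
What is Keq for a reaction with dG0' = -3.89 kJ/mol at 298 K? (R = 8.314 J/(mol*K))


Keq = exp(-dG0 * 1000 / (R * T))
Keq = exp(-(-3.89) * 1000 / (8.314 * 298))
Keq = 4.8071

4.8071


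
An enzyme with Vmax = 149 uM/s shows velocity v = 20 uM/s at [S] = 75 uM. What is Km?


Km = [S] * (Vmax - v) / v
Km = 75 * (149 - 20) / 20
Km = 483.75 uM

483.75 uM


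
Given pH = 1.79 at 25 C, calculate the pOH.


pOH = 14 - pH
pOH = 14 - 1.79
pOH = 12.21

12.21


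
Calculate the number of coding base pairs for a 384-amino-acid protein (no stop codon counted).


Each amino acid = 1 codon = 3 bp
bp = 384 * 3 = 1152 bp

1152 bp


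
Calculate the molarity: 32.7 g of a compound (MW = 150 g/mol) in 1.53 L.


C = (mass / MW) / volume
C = (32.7 / 150) / 1.53
C = 0.1425 M

0.1425 M


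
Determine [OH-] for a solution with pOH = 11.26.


[OH-] = 10^(-pOH)
[OH-] = 10^(-11.26)
[OH-] = 5.495e-12 M

5.495e-12 M


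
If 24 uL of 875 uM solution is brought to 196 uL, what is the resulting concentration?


C2 = C1 * V1 / V2
C2 = 875 * 24 / 196
C2 = 107.1429 uM

107.1429 uM


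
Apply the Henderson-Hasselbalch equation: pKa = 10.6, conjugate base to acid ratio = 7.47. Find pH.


pH = pKa + log10([A-]/[HA])
pH = 10.6 + log10(7.47)
pH = 11.4733

11.4733


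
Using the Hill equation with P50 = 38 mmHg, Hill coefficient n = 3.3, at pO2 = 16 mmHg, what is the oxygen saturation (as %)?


Y = pO2^n / (P50^n + pO2^n)
Y = 16^3.3 / (38^3.3 + 16^3.3)
Y = 5.44%

5.44%


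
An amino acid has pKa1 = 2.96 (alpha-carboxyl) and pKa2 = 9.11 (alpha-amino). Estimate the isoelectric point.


pI = (pKa1 + pKa2) / 2
pI = (2.96 + 9.11) / 2
pI = 6.035

6.035


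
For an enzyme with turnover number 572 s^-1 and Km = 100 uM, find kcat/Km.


Catalytic efficiency = kcat / Km
= 572 / 100
= 5.72 uM^-1*s^-1

5.72 uM^-1*s^-1


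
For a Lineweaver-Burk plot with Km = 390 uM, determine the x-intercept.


x-intercept = -1/Km
= -1/390
= -0.0026 1/uM

-0.0026 1/uM


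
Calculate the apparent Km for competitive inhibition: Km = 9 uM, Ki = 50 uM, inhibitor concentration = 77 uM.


Km_app = Km * (1 + [I]/Ki)
Km_app = 9 * (1 + 77/50)
Km_app = 22.86 uM

22.86 uM


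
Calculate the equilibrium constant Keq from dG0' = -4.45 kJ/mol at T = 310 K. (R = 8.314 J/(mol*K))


Keq = exp(-dG0 * 1000 / (R * T))
Keq = exp(-(-4.45) * 1000 / (8.314 * 310))
Keq = 5.6214

5.6214


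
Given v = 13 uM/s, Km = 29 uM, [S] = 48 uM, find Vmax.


Vmax = v * (Km + [S]) / [S]
Vmax = 13 * (29 + 48) / 48
Vmax = 20.8542 uM/s

20.8542 uM/s


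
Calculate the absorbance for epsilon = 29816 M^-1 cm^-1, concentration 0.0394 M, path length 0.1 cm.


A = epsilon * c * l
A = 29816 * 0.0394 * 0.1
A = 117.475

117.475


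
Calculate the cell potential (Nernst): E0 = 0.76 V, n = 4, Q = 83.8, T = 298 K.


E = E0 - (RT/nF) * ln(Q)
E = 0.76 - (8.314 * 298 / (4 * 96485)) * ln(83.8)
E = 0.7316 V

0.7316 V


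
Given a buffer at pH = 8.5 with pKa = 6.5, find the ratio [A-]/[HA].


[A-]/[HA] = 10^(pH - pKa)
= 10^(8.5 - 6.5)
= 100.0

100.0


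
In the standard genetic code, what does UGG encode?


Standard genetic code lookup.
Codon UGG -> Trp

Trp


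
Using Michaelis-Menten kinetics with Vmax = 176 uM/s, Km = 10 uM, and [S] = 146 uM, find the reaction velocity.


v = Vmax * [S] / (Km + [S])
v = 176 * 146 / (10 + 146)
v = 164.7179 uM/s

164.7179 uM/s


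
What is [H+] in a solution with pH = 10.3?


[H+] = 10^(-pH)
[H+] = 10^(-10.3)
[H+] = 5.012e-11 M

5.012e-11 M


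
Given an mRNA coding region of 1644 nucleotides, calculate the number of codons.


codons = nucleotides / 3
codons = 1644 / 3 = 548

548


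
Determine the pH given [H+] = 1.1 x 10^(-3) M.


pH = -log10([H+])
pH = -log10(1.1 x 10^(-3))
pH = 2.9586

2.9586


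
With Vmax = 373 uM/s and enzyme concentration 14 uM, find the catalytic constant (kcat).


kcat = Vmax / [E]t
kcat = 373 / 14
kcat = 26.6429 s^-1

26.6429 s^-1


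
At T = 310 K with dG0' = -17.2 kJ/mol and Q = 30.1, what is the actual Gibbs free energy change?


dG = dG0' + RT * ln(Q) / 1000
dG = -17.2 + 8.314 * 310 * ln(30.1) / 1000
dG = -8.4254 kJ/mol

-8.4254 kJ/mol


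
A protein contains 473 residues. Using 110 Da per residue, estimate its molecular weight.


MW = n_residues * 110 Da
MW = 473 * 110
MW = 52030 Da

52030 Da


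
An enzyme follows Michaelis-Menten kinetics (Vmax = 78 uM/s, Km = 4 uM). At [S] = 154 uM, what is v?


v = Vmax * [S] / (Km + [S])
v = 78 * 154 / (4 + 154)
v = 76.0253 uM/s

76.0253 uM/s


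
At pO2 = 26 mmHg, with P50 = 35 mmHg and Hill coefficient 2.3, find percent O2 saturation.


Y = pO2^n / (P50^n + pO2^n)
Y = 26^2.3 / (35^2.3 + 26^2.3)
Y = 33.54%

33.54%


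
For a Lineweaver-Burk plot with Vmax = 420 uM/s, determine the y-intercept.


y-intercept = 1/Vmax
= 1/420
= 0.0024 s/uM

0.0024 s/uM


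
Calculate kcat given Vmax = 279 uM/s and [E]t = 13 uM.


kcat = Vmax / [E]t
kcat = 279 / 13
kcat = 21.4615 s^-1

21.4615 s^-1


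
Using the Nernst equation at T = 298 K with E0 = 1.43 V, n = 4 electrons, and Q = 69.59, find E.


E = E0 - (RT/nF) * ln(Q)
E = 1.43 - (8.314 * 298 / (4 * 96485)) * ln(69.59)
E = 1.4028 V

1.4028 V


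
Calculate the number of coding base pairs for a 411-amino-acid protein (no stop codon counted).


Each amino acid = 1 codon = 3 bp
bp = 411 * 3 = 1233 bp

1233 bp


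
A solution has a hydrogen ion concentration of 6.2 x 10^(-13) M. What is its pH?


pH = -log10([H+])
pH = -log10(6.2 x 10^(-13))
pH = 12.2076

12.2076


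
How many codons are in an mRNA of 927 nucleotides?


codons = nucleotides / 3
codons = 927 / 3 = 309

309


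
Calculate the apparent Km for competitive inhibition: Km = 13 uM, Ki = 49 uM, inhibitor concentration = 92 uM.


Km_app = Km * (1 + [I]/Ki)
Km_app = 13 * (1 + 92/49)
Km_app = 37.4082 uM

37.4082 uM


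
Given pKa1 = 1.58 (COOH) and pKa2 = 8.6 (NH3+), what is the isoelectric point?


pI = (pKa1 + pKa2) / 2
pI = (1.58 + 8.6) / 2
pI = 5.09

5.09


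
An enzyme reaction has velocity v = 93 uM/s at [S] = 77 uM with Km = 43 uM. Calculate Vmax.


Vmax = v * (Km + [S]) / [S]
Vmax = 93 * (43 + 77) / 77
Vmax = 144.9351 uM/s

144.9351 uM/s


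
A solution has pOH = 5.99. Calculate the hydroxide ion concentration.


[OH-] = 10^(-pOH)
[OH-] = 10^(-5.99)
[OH-] = 1.023e-06 M

1.023e-06 M


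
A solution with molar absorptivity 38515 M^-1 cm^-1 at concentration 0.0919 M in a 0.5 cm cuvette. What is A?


A = epsilon * c * l
A = 38515 * 0.0919 * 0.5
A = 1769.7642

1769.7642


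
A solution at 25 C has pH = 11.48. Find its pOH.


pOH = 14 - pH
pOH = 14 - 11.48
pOH = 2.52

2.52


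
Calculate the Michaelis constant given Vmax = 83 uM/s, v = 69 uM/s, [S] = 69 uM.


Km = [S] * (Vmax - v) / v
Km = 69 * (83 - 69) / 69
Km = 14.0 uM

14.0 uM


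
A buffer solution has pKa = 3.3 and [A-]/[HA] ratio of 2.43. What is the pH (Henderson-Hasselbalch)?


pH = pKa + log10([A-]/[HA])
pH = 3.3 + log10(2.43)
pH = 3.6856

3.6856


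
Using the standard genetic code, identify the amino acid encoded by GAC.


Standard genetic code lookup.
Codon GAC -> Asp

Asp


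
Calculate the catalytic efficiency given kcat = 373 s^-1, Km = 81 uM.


Catalytic efficiency = kcat / Km
= 373 / 81
= 4.6049 uM^-1*s^-1

4.6049 uM^-1*s^-1


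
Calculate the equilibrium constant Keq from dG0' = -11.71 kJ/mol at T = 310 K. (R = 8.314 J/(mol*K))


Keq = exp(-dG0 * 1000 / (R * T))
Keq = exp(-(-11.71) * 1000 / (8.314 * 310))
Keq = 94.014

94.014


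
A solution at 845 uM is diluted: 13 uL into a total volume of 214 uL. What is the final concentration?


C2 = C1 * V1 / V2
C2 = 845 * 13 / 214
C2 = 51.3318 uM

51.3318 uM


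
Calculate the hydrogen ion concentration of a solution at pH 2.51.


[H+] = 10^(-pH)
[H+] = 10^(-2.51)
[H+] = 0.0031 M

0.0031 M


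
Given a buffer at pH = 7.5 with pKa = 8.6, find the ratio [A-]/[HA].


[A-]/[HA] = 10^(pH - pKa)
= 10^(7.5 - 8.6)
= 0.0794

0.0794


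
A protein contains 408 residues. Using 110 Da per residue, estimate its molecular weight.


MW = n_residues * 110 Da
MW = 408 * 110
MW = 44880 Da

44880 Da


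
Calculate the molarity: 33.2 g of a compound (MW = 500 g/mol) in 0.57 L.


C = (mass / MW) / volume
C = (33.2 / 500) / 0.57
C = 0.1165 M

0.1165 M


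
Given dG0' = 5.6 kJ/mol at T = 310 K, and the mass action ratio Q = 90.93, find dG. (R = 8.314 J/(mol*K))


dG = dG0' + RT * ln(Q) / 1000
dG = 5.6 + 8.314 * 310 * ln(90.93) / 1000
dG = 17.224 kJ/mol

17.224 kJ/mol


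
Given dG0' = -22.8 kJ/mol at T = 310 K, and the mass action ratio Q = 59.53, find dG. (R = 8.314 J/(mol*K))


dG = dG0' + RT * ln(Q) / 1000
dG = -22.8 + 8.314 * 310 * ln(59.53) / 1000
dG = -12.2678 kJ/mol

-12.2678 kJ/mol


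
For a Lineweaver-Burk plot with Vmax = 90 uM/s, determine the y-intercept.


y-intercept = 1/Vmax
= 1/90
= 0.0111 s/uM

0.0111 s/uM


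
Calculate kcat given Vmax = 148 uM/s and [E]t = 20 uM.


kcat = Vmax / [E]t
kcat = 148 / 20
kcat = 7.4 s^-1

7.4 s^-1


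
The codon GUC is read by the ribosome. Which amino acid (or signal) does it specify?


Standard genetic code lookup.
Codon GUC -> Val

Val


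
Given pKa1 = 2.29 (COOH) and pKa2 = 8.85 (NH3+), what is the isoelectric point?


pI = (pKa1 + pKa2) / 2
pI = (2.29 + 8.85) / 2
pI = 5.57

5.57


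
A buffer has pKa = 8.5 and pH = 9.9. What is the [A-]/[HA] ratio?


[A-]/[HA] = 10^(pH - pKa)
= 10^(9.9 - 8.5)
= 25.1189

25.1189


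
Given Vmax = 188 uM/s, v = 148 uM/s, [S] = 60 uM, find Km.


Km = [S] * (Vmax - v) / v
Km = 60 * (188 - 148) / 148
Km = 16.2162 uM

16.2162 uM


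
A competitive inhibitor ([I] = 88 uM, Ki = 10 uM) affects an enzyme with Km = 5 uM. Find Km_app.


Km_app = Km * (1 + [I]/Ki)
Km_app = 5 * (1 + 88/10)
Km_app = 49.0 uM

49.0 uM


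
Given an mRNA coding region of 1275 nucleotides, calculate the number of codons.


codons = nucleotides / 3
codons = 1275 / 3 = 425

425


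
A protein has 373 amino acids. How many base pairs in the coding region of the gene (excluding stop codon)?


Each amino acid = 1 codon = 3 bp
bp = 373 * 3 = 1119 bp

1119 bp


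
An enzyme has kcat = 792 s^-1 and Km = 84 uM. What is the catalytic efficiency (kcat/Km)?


Catalytic efficiency = kcat / Km
= 792 / 84
= 9.4286 uM^-1*s^-1

9.4286 uM^-1*s^-1


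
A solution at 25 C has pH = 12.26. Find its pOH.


pOH = 14 - pH
pOH = 14 - 12.26
pOH = 1.74

1.74


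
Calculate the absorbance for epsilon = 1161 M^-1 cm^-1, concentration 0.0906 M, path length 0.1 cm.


A = epsilon * c * l
A = 1161 * 0.0906 * 0.1
A = 10.5187

10.5187


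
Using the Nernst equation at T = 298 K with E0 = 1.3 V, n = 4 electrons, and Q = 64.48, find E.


E = E0 - (RT/nF) * ln(Q)
E = 1.3 - (8.314 * 298 / (4 * 96485)) * ln(64.48)
E = 1.2733 V

1.2733 V


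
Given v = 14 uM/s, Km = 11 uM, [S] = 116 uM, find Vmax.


Vmax = v * (Km + [S]) / [S]
Vmax = 14 * (11 + 116) / 116
Vmax = 15.3276 uM/s

15.3276 uM/s


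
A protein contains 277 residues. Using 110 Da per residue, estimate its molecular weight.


MW = n_residues * 110 Da
MW = 277 * 110
MW = 30470 Da

30470 Da


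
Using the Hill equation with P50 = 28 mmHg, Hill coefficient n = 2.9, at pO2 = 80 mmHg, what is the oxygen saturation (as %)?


Y = pO2^n / (P50^n + pO2^n)
Y = 80^2.9 / (28^2.9 + 80^2.9)
Y = 95.45%

95.45%


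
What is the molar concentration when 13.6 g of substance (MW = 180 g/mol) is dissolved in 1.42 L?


C = (mass / MW) / volume
C = (13.6 / 180) / 1.42
C = 0.0532 M

0.0532 M


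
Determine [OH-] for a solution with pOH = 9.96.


[OH-] = 10^(-pOH)
[OH-] = 10^(-9.96)
[OH-] = 1.096e-10 M

1.096e-10 M


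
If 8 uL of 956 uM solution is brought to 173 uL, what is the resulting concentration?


C2 = C1 * V1 / V2
C2 = 956 * 8 / 173
C2 = 44.2081 uM

44.2081 uM


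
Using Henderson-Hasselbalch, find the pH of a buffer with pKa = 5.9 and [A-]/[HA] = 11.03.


pH = pKa + log10([A-]/[HA])
pH = 5.9 + log10(11.03)
pH = 6.9426

6.9426


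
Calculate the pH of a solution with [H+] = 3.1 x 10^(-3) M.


pH = -log10([H+])
pH = -log10(3.1 x 10^(-3))
pH = 2.5086

2.5086


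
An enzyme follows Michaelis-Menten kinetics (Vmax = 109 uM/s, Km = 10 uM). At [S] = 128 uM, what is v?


v = Vmax * [S] / (Km + [S])
v = 109 * 128 / (10 + 128)
v = 101.1014 uM/s

101.1014 uM/s


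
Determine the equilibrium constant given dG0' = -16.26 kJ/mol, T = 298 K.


Keq = exp(-dG0 * 1000 / (R * T))
Keq = exp(-(-16.26) * 1000 / (8.314 * 298))
Keq = 708.3065

708.3065


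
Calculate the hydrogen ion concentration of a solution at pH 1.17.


[H+] = 10^(-pH)
[H+] = 10^(-1.17)
[H+] = 0.0676 M

0.0676 M


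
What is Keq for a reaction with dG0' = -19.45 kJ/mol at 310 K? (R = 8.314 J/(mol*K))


Keq = exp(-dG0 * 1000 / (R * T))
Keq = exp(-(-19.45) * 1000 / (8.314 * 310))
Keq = 1894.178

1894.178


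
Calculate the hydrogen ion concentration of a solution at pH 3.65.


[H+] = 10^(-pH)
[H+] = 10^(-3.65)
[H+] = 2.239e-04 M

2.239e-04 M


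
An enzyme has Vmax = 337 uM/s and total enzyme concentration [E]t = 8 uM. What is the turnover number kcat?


kcat = Vmax / [E]t
kcat = 337 / 8
kcat = 42.125 s^-1

42.125 s^-1


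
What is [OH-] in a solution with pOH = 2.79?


[OH-] = 10^(-pOH)
[OH-] = 10^(-2.79)
[OH-] = 0.0016 M

0.0016 M


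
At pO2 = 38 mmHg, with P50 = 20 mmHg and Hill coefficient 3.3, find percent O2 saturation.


Y = pO2^n / (P50^n + pO2^n)
Y = 38^3.3 / (20^3.3 + 38^3.3)
Y = 89.27%

89.27%


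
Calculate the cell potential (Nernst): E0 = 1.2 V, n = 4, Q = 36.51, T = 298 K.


E = E0 - (RT/nF) * ln(Q)
E = 1.2 - (8.314 * 298 / (4 * 96485)) * ln(36.51)
E = 1.1769 V

1.1769 V


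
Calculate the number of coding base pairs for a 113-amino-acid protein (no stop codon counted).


Each amino acid = 1 codon = 3 bp
bp = 113 * 3 = 339 bp

339 bp


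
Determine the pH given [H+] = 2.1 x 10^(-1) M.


pH = -log10([H+])
pH = -log10(2.1 x 10^(-1))
pH = 0.6778

0.6778


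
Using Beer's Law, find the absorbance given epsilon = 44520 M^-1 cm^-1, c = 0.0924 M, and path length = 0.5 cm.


A = epsilon * c * l
A = 44520 * 0.0924 * 0.5
A = 2056.824

2056.824


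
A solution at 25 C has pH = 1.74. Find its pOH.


pOH = 14 - pH
pOH = 14 - 1.74
pOH = 12.26

12.26


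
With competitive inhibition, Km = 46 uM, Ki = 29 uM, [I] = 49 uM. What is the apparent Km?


Km_app = Km * (1 + [I]/Ki)
Km_app = 46 * (1 + 49/29)
Km_app = 123.7241 uM

123.7241 uM


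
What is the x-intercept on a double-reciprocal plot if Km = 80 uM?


x-intercept = -1/Km
= -1/80
= -0.0125 1/uM

-0.0125 1/uM


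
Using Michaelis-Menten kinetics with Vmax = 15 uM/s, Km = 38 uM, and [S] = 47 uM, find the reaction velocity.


v = Vmax * [S] / (Km + [S])
v = 15 * 47 / (38 + 47)
v = 8.2941 uM/s

8.2941 uM/s


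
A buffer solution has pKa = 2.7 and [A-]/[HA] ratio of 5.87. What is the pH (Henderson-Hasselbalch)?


pH = pKa + log10([A-]/[HA])
pH = 2.7 + log10(5.87)
pH = 3.4686

3.4686


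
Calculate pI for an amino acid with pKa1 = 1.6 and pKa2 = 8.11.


pI = (pKa1 + pKa2) / 2
pI = (1.6 + 8.11) / 2
pI = 4.855

4.855


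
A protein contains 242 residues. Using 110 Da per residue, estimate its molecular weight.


MW = n_residues * 110 Da
MW = 242 * 110
MW = 26620 Da

26620 Da


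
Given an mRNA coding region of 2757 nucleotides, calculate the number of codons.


codons = nucleotides / 3
codons = 2757 / 3 = 919

919


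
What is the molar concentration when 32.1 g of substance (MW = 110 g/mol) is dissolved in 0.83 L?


C = (mass / MW) / volume
C = (32.1 / 110) / 0.83
C = 0.3516 M

0.3516 M


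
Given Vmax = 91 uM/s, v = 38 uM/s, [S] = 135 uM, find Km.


Km = [S] * (Vmax - v) / v
Km = 135 * (91 - 38) / 38
Km = 188.2895 uM

188.2895 uM


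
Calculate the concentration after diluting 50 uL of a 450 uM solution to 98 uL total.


C2 = C1 * V1 / V2
C2 = 450 * 50 / 98
C2 = 229.5918 uM

229.5918 uM


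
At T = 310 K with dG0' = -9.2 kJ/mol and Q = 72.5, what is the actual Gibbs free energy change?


dG = dG0' + RT * ln(Q) / 1000
dG = -9.2 + 8.314 * 310 * ln(72.5) / 1000
dG = 1.8403 kJ/mol

1.8403 kJ/mol


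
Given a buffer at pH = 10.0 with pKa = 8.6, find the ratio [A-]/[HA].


[A-]/[HA] = 10^(pH - pKa)
= 10^(10.0 - 8.6)
= 25.1189

25.1189


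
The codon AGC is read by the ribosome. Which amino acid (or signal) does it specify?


Standard genetic code lookup.
Codon AGC -> Ser

Ser


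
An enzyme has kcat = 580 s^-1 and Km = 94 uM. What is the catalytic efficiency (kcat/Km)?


Catalytic efficiency = kcat / Km
= 580 / 94
= 6.1702 uM^-1*s^-1

6.1702 uM^-1*s^-1


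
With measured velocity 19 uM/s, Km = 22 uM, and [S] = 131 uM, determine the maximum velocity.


Vmax = v * (Km + [S]) / [S]
Vmax = 19 * (22 + 131) / 131
Vmax = 22.1908 uM/s

22.1908 uM/s


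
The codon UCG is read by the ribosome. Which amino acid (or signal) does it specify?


Standard genetic code lookup.
Codon UCG -> Ser

Ser


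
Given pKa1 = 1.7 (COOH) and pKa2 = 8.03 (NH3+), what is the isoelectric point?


pI = (pKa1 + pKa2) / 2
pI = (1.7 + 8.03) / 2
pI = 4.865

4.865


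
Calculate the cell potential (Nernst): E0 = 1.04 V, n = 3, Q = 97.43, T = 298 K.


E = E0 - (RT/nF) * ln(Q)
E = 1.04 - (8.314 * 298 / (3 * 96485)) * ln(97.43)
E = 1.0008 V

1.0008 V


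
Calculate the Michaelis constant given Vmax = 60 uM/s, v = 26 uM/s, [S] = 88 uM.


Km = [S] * (Vmax - v) / v
Km = 88 * (60 - 26) / 26
Km = 115.0769 uM

115.0769 uM


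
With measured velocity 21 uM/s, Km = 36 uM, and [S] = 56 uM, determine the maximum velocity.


Vmax = v * (Km + [S]) / [S]
Vmax = 21 * (36 + 56) / 56
Vmax = 34.5 uM/s

34.5 uM/s


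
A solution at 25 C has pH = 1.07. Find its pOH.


pOH = 14 - pH
pOH = 14 - 1.07
pOH = 12.93

12.93


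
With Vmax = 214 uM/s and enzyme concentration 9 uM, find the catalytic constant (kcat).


kcat = Vmax / [E]t
kcat = 214 / 9
kcat = 23.7778 s^-1

23.7778 s^-1


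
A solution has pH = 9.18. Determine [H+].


[H+] = 10^(-pH)
[H+] = 10^(-9.18)
[H+] = 6.607e-10 M

6.607e-10 M


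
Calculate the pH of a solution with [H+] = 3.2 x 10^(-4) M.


pH = -log10([H+])
pH = -log10(3.2 x 10^(-4))
pH = 3.4949

3.4949


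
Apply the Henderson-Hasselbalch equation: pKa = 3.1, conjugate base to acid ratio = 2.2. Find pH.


pH = pKa + log10([A-]/[HA])
pH = 3.1 + log10(2.2)
pH = 3.4424

3.4424


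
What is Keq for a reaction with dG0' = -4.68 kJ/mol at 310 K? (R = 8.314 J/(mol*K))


Keq = exp(-dG0 * 1000 / (R * T))
Keq = exp(-(-4.68) * 1000 / (8.314 * 310))
Keq = 6.1461

6.1461


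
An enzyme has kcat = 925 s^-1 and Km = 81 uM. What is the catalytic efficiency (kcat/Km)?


Catalytic efficiency = kcat / Km
= 925 / 81
= 11.4198 uM^-1*s^-1

11.4198 uM^-1*s^-1


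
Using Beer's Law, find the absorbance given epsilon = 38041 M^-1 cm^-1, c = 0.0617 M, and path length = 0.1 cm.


A = epsilon * c * l
A = 38041 * 0.0617 * 0.1
A = 234.713

234.713


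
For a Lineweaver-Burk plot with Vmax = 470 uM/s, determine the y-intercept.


y-intercept = 1/Vmax
= 1/470
= 0.0021 s/uM

0.0021 s/uM


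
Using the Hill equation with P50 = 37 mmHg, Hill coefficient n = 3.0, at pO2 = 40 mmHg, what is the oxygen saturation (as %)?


Y = pO2^n / (P50^n + pO2^n)
Y = 40^3.0 / (37^3.0 + 40^3.0)
Y = 55.82%

55.82%


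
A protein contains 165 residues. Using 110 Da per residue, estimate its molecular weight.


MW = n_residues * 110 Da
MW = 165 * 110
MW = 18150 Da

18150 Da


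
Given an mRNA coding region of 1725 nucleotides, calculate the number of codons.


codons = nucleotides / 3
codons = 1725 / 3 = 575

575


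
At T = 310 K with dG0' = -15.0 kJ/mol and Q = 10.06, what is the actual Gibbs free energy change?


dG = dG0' + RT * ln(Q) / 1000
dG = -15.0 + 8.314 * 310 * ln(10.06) / 1000
dG = -9.05 kJ/mol

-9.05 kJ/mol


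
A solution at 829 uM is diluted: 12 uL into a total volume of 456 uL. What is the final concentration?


C2 = C1 * V1 / V2
C2 = 829 * 12 / 456
C2 = 21.8158 uM

21.8158 uM


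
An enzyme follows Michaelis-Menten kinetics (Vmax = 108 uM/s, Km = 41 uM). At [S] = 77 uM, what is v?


v = Vmax * [S] / (Km + [S])
v = 108 * 77 / (41 + 77)
v = 70.4746 uM/s

70.4746 uM/s


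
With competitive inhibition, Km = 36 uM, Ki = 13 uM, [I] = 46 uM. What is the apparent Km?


Km_app = Km * (1 + [I]/Ki)
Km_app = 36 * (1 + 46/13)
Km_app = 163.3846 uM

163.3846 uM


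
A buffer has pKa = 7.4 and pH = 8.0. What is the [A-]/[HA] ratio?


[A-]/[HA] = 10^(pH - pKa)
= 10^(8.0 - 7.4)
= 3.9811

3.9811


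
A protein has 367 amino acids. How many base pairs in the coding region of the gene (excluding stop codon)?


Each amino acid = 1 codon = 3 bp
bp = 367 * 3 = 1101 bp

1101 bp


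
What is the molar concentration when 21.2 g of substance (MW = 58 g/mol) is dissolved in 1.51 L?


C = (mass / MW) / volume
C = (21.2 / 58) / 1.51
C = 0.2421 M

0.2421 M


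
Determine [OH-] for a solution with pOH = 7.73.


[OH-] = 10^(-pOH)
[OH-] = 10^(-7.73)
[OH-] = 1.862e-08 M

1.862e-08 M


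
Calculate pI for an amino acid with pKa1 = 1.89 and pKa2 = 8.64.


pI = (pKa1 + pKa2) / 2
pI = (1.89 + 8.64) / 2
pI = 5.265

5.265


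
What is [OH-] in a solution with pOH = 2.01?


[OH-] = 10^(-pOH)
[OH-] = 10^(-2.01)
[OH-] = 0.0098 M

0.0098 M


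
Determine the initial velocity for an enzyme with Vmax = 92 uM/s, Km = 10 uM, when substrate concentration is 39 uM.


v = Vmax * [S] / (Km + [S])
v = 92 * 39 / (10 + 39)
v = 73.2245 uM/s

73.2245 uM/s


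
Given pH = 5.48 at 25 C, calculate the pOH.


pOH = 14 - pH
pOH = 14 - 5.48
pOH = 8.52

8.52


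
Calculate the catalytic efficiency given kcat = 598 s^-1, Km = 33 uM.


Catalytic efficiency = kcat / Km
= 598 / 33
= 18.1212 uM^-1*s^-1

18.1212 uM^-1*s^-1


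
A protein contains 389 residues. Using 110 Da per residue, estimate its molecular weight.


MW = n_residues * 110 Da
MW = 389 * 110
MW = 42790 Da

42790 Da


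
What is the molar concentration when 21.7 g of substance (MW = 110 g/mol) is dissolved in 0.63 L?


C = (mass / MW) / volume
C = (21.7 / 110) / 0.63
C = 0.3131 M

0.3131 M


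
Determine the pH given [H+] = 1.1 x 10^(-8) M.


pH = -log10([H+])
pH = -log10(1.1 x 10^(-8))
pH = 7.9586

7.9586


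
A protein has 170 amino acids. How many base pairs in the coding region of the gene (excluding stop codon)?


Each amino acid = 1 codon = 3 bp
bp = 170 * 3 = 510 bp

510 bp


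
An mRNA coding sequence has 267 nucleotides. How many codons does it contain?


codons = nucleotides / 3
codons = 267 / 3 = 89

89


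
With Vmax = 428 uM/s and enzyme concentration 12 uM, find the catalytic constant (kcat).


kcat = Vmax / [E]t
kcat = 428 / 12
kcat = 35.6667 s^-1

35.6667 s^-1


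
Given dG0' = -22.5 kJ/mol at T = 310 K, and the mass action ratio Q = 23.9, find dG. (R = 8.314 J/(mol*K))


dG = dG0' + RT * ln(Q) / 1000
dG = -22.5 + 8.314 * 310 * ln(23.9) / 1000
dG = -14.3198 kJ/mol

-14.3198 kJ/mol


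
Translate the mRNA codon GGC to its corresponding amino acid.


Standard genetic code lookup.
Codon GGC -> Gly

Gly


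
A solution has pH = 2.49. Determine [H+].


[H+] = 10^(-pH)
[H+] = 10^(-2.49)
[H+] = 0.0032 M

0.0032 M


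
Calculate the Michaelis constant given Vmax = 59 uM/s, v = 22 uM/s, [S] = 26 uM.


Km = [S] * (Vmax - v) / v
Km = 26 * (59 - 22) / 22
Km = 43.7273 uM

43.7273 uM


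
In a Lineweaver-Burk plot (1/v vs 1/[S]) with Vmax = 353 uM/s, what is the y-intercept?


y-intercept = 1/Vmax
= 1/353
= 0.0028 s/uM

0.0028 s/uM


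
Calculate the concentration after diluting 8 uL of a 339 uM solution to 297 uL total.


C2 = C1 * V1 / V2
C2 = 339 * 8 / 297
C2 = 9.1313 uM

9.1313 uM


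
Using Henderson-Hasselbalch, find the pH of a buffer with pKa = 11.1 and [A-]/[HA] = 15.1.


pH = pKa + log10([A-]/[HA])
pH = 11.1 + log10(15.1)
pH = 12.279

12.279


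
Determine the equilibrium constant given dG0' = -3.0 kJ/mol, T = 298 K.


Keq = exp(-dG0 * 1000 / (R * T))
Keq = exp(-(-3.0) * 1000 / (8.314 * 298))
Keq = 3.3564

3.3564


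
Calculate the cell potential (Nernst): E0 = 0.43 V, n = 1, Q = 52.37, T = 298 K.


E = E0 - (RT/nF) * ln(Q)
E = 0.43 - (8.314 * 298 / (1 * 96485)) * ln(52.37)
E = 0.3284 V

0.3284 V


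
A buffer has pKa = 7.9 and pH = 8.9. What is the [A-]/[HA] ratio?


[A-]/[HA] = 10^(pH - pKa)
= 10^(8.9 - 7.9)
= 10.0

10.0


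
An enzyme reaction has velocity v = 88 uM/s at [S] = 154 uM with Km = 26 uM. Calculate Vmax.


Vmax = v * (Km + [S]) / [S]
Vmax = 88 * (26 + 154) / 154
Vmax = 102.8571 uM/s

102.8571 uM/s


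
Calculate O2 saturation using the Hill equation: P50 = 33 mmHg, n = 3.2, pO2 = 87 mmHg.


Y = pO2^n / (P50^n + pO2^n)
Y = 87^3.2 / (33^3.2 + 87^3.2)
Y = 95.7%

95.7%


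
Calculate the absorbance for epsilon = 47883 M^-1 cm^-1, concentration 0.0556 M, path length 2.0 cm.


A = epsilon * c * l
A = 47883 * 0.0556 * 2.0
A = 5324.5896

5324.5896


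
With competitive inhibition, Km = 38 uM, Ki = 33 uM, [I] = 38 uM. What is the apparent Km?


Km_app = Km * (1 + [I]/Ki)
Km_app = 38 * (1 + 38/33)
Km_app = 81.7576 uM

81.7576 uM


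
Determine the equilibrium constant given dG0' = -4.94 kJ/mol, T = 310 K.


Keq = exp(-dG0 * 1000 / (R * T))
Keq = exp(-(-4.94) * 1000 / (8.314 * 310))
Keq = 6.7985

6.7985


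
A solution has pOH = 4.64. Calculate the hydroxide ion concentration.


[OH-] = 10^(-pOH)
[OH-] = 10^(-4.64)
[OH-] = 2.291e-05 M

2.291e-05 M


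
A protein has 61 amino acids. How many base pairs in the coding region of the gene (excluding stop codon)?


Each amino acid = 1 codon = 3 bp
bp = 61 * 3 = 183 bp

183 bp


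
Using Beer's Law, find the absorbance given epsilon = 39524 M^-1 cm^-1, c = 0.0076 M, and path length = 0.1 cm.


A = epsilon * c * l
A = 39524 * 0.0076 * 0.1
A = 30.0382

30.0382


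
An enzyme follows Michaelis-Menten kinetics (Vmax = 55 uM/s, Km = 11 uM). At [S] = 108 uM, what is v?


v = Vmax * [S] / (Km + [S])
v = 55 * 108 / (11 + 108)
v = 49.916 uM/s

49.916 uM/s


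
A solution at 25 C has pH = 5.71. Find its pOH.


pOH = 14 - pH
pOH = 14 - 5.71
pOH = 8.29

8.29


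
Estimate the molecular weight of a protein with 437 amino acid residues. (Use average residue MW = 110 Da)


MW = n_residues * 110 Da
MW = 437 * 110
MW = 48070 Da

48070 Da


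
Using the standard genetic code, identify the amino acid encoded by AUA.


Standard genetic code lookup.
Codon AUA -> Ile

Ile


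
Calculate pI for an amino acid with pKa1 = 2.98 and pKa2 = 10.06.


pI = (pKa1 + pKa2) / 2
pI = (2.98 + 10.06) / 2
pI = 6.52

6.52


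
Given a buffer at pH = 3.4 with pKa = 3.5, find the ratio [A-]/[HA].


[A-]/[HA] = 10^(pH - pKa)
= 10^(3.4 - 3.5)
= 0.7943

0.7943


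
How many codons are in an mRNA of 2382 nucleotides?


codons = nucleotides / 3
codons = 2382 / 3 = 794

794


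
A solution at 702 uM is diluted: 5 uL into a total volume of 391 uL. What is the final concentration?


C2 = C1 * V1 / V2
C2 = 702 * 5 / 391
C2 = 8.977 uM

8.977 uM


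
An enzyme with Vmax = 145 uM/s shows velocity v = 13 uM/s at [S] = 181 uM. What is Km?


Km = [S] * (Vmax - v) / v
Km = 181 * (145 - 13) / 13
Km = 1837.8462 uM

1837.8462 uM


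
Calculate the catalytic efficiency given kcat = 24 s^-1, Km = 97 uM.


Catalytic efficiency = kcat / Km
= 24 / 97
= 0.2474 uM^-1*s^-1

0.2474 uM^-1*s^-1


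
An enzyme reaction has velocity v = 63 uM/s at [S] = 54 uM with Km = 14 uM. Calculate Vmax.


Vmax = v * (Km + [S]) / [S]
Vmax = 63 * (14 + 54) / 54
Vmax = 79.3333 uM/s

79.3333 uM/s


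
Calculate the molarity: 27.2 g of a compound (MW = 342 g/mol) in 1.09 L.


C = (mass / MW) / volume
C = (27.2 / 342) / 1.09
C = 0.073 M

0.073 M


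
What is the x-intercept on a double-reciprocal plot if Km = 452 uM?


x-intercept = -1/Km
= -1/452
= -0.0022 1/uM

-0.0022 1/uM


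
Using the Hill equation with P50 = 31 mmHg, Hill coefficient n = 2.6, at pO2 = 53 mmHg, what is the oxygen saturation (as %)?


Y = pO2^n / (P50^n + pO2^n)
Y = 53^2.6 / (31^2.6 + 53^2.6)
Y = 80.13%

80.13%


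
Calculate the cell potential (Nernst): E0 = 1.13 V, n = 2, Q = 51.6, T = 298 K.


E = E0 - (RT/nF) * ln(Q)
E = 1.13 - (8.314 * 298 / (2 * 96485)) * ln(51.6)
E = 1.0794 V

1.0794 V


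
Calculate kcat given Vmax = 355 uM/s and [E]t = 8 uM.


kcat = Vmax / [E]t
kcat = 355 / 8
kcat = 44.375 s^-1

44.375 s^-1


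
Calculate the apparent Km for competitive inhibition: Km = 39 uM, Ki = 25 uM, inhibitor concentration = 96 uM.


Km_app = Km * (1 + [I]/Ki)
Km_app = 39 * (1 + 96/25)
Km_app = 188.76 uM

188.76 uM


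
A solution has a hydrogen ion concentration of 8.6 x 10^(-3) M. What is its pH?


pH = -log10([H+])
pH = -log10(8.6 x 10^(-3))
pH = 2.0655

2.0655


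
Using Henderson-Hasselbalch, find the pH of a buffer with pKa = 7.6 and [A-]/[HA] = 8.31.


pH = pKa + log10([A-]/[HA])
pH = 7.6 + log10(8.31)
pH = 8.5196

8.5196


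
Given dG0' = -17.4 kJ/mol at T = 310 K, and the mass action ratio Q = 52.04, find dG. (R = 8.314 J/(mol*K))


dG = dG0' + RT * ln(Q) / 1000
dG = -17.4 + 8.314 * 310 * ln(52.04) / 1000
dG = -7.2143 kJ/mol

-7.2143 kJ/mol


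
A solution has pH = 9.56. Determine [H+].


[H+] = 10^(-pH)
[H+] = 10^(-9.56)
[H+] = 2.754e-10 M

2.754e-10 M


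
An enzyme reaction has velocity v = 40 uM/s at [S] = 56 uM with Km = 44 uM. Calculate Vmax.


Vmax = v * (Km + [S]) / [S]
Vmax = 40 * (44 + 56) / 56
Vmax = 71.4286 uM/s

71.4286 uM/s


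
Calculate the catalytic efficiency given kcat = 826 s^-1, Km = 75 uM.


Catalytic efficiency = kcat / Km
= 826 / 75
= 11.0133 uM^-1*s^-1

11.0133 uM^-1*s^-1


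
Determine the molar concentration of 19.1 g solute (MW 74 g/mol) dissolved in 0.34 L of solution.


C = (mass / MW) / volume
C = (19.1 / 74) / 0.34
C = 0.7591 M

0.7591 M


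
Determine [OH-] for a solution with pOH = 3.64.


[OH-] = 10^(-pOH)
[OH-] = 10^(-3.64)
[OH-] = 2.291e-04 M

2.291e-04 M


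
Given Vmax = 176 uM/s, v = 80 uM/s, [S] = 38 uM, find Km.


Km = [S] * (Vmax - v) / v
Km = 38 * (176 - 80) / 80
Km = 45.6 uM

45.6 uM


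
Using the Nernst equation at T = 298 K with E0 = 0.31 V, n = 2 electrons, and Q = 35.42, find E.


E = E0 - (RT/nF) * ln(Q)
E = 0.31 - (8.314 * 298 / (2 * 96485)) * ln(35.42)
E = 0.2642 V

0.2642 V


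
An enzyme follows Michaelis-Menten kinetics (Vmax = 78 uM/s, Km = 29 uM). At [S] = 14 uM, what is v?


v = Vmax * [S] / (Km + [S])
v = 78 * 14 / (29 + 14)
v = 25.3953 uM/s

25.3953 uM/s


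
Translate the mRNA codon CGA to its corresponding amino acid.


Standard genetic code lookup.
Codon CGA -> Arg

Arg


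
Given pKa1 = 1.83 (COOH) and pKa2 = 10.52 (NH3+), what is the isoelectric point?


pI = (pKa1 + pKa2) / 2
pI = (1.83 + 10.52) / 2
pI = 6.175

6.175


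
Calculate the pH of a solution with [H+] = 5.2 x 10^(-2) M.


pH = -log10([H+])
pH = -log10(5.2 x 10^(-2))
pH = 1.284

1.284


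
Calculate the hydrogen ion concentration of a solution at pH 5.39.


[H+] = 10^(-pH)
[H+] = 10^(-5.39)
[H+] = 4.074e-06 M

4.074e-06 M


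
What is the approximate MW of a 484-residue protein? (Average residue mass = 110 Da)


MW = n_residues * 110 Da
MW = 484 * 110
MW = 53240 Da

53240 Da


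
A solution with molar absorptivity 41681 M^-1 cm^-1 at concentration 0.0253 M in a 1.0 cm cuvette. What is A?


A = epsilon * c * l
A = 41681 * 0.0253 * 1.0
A = 1054.5293

1054.5293


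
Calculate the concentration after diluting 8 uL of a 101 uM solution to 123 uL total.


C2 = C1 * V1 / V2
C2 = 101 * 8 / 123
C2 = 6.5691 uM

6.5691 uM


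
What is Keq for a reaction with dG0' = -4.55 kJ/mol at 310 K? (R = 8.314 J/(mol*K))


Keq = exp(-dG0 * 1000 / (R * T))
Keq = exp(-(-4.55) * 1000 / (8.314 * 310))
Keq = 5.8438

5.8438


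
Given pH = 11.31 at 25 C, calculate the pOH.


pOH = 14 - pH
pOH = 14 - 11.31
pOH = 2.69

2.69


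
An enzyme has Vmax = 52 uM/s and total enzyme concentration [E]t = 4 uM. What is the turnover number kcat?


kcat = Vmax / [E]t
kcat = 52 / 4
kcat = 13.0 s^-1

13.0 s^-1


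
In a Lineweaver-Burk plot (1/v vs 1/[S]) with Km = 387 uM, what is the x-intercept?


x-intercept = -1/Km
= -1/387
= -0.0026 1/uM

-0.0026 1/uM


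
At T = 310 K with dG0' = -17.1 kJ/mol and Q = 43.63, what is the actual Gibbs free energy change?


dG = dG0' + RT * ln(Q) / 1000
dG = -17.1 + 8.314 * 310 * ln(43.63) / 1000
dG = -7.3686 kJ/mol

-7.3686 kJ/mol


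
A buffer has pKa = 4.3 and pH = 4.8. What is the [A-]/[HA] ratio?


[A-]/[HA] = 10^(pH - pKa)
= 10^(4.8 - 4.3)
= 3.1623

3.1623


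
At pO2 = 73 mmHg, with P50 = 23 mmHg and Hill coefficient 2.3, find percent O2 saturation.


Y = pO2^n / (P50^n + pO2^n)
Y = 73^2.3 / (23^2.3 + 73^2.3)
Y = 93.44%

93.44%


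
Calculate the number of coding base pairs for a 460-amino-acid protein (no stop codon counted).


Each amino acid = 1 codon = 3 bp
bp = 460 * 3 = 1380 bp

1380 bp


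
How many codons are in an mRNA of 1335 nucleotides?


codons = nucleotides / 3
codons = 1335 / 3 = 445

445


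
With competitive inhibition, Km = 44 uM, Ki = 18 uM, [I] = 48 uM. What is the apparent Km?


Km_app = Km * (1 + [I]/Ki)
Km_app = 44 * (1 + 48/18)
Km_app = 161.3333 uM

161.3333 uM


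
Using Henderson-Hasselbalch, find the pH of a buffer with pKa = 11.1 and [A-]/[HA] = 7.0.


pH = pKa + log10([A-]/[HA])
pH = 11.1 + log10(7.0)
pH = 11.9451

11.9451


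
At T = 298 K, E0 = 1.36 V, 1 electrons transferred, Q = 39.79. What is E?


E = E0 - (RT/nF) * ln(Q)
E = 1.36 - (8.314 * 298 / (1 * 96485)) * ln(39.79)
E = 1.2654 V

1.2654 V


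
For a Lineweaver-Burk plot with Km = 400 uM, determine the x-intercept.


x-intercept = -1/Km
= -1/400
= -0.0025 1/uM

-0.0025 1/uM


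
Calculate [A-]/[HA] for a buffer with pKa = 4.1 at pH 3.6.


[A-]/[HA] = 10^(pH - pKa)
= 10^(3.6 - 4.1)
= 0.3162

0.3162


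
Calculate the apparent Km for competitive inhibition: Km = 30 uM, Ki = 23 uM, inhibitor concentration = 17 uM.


Km_app = Km * (1 + [I]/Ki)
Km_app = 30 * (1 + 17/23)
Km_app = 52.1739 uM

52.1739 uM
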